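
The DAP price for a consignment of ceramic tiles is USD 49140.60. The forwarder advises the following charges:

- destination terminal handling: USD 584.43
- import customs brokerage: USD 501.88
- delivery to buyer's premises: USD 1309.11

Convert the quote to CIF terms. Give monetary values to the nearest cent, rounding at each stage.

Not relevant to the conversion: brokerage — on the buyer under both terms; not part of either seller's price.
From DAP to CIF, the seller no longer bears: destination terminal, delivery.
CIF price = 49140.60 − 584.43 − 1309.11 = 47247.06

CIF price: USD 47247.06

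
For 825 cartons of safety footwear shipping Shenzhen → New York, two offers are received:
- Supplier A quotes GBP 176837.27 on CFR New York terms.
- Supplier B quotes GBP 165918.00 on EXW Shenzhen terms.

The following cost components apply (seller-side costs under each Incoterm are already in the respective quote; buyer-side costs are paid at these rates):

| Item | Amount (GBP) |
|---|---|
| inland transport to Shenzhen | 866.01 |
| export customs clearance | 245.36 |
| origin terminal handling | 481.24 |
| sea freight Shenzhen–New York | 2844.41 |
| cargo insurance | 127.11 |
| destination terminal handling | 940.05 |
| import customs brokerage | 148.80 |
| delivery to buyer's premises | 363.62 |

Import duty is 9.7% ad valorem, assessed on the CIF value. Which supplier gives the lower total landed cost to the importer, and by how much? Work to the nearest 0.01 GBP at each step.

Supplier B is cheaper by GBP 7111.02

Supplier A (CFR):
CIF value = CFR price + insurance = 176837.27 + 127.11 = 176964.38
Import duty = 176964.38 × 9.7% = 17165.54
Buyer bears (A): 127.11 + 940.05 + 148.80 + 363.62 = 1579.58
Landed cost (A) = invoice 176837.27 + 1579.58 + duty 17165.54 = 195582.39
Supplier B (EXW):
CIF value = EXW price + inland to port + export clearance + origin terminal + freight + insurance = 165918.00 + 866.01 + 245.36 + 481.24 + 2844.41 + 127.11 = 170482.13
Import duty = 170482.13 × 9.7% = 16536.77
Buyer bears (B): 866.01 + 245.36 + 481.24 + 2844.41 + 127.11 + 940.05 + 148.80 + 363.62 = 6016.60
Landed cost (B) = invoice 165918.00 + 6016.60 + duty 16536.77 = 188471.37
Difference = |195582.39 − 188471.37| = 7111.02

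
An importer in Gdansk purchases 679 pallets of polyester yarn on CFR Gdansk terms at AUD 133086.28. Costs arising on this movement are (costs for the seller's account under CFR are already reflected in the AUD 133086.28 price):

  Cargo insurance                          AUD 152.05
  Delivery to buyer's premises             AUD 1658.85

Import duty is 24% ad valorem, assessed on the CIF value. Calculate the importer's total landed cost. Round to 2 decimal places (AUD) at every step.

CFR: the seller pays costs through ocean freight to the destination port, but not insurance.
CIF value = CFR price + insurance = 133086.28 + 152.05 = 133238.33
Import duty = 133238.33 × 24% = 31977.20
Buyer bears: insurance 152.05 + delivery 1658.85 + duty 31977.20 = 33788.10
Landed cost = invoice 133086.28 + 33788.10 = 166874.38

Total landed cost: AUD 166874.38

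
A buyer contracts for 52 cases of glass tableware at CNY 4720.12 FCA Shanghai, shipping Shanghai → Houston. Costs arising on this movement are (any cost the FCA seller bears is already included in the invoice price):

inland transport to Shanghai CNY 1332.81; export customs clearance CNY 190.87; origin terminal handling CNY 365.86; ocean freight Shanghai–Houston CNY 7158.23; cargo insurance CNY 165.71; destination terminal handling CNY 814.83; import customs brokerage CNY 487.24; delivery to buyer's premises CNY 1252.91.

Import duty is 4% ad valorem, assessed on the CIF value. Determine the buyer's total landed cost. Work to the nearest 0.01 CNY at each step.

FCA: the seller delivers export-cleared goods to the carrier; the buyer bears costs from that point.
Already in the invoice (seller's account under FCA): inland to port, export clearance — exclude.
CIF value = FCA price + origin terminal + freight + insurance = 4720.12 + 365.86 + 7158.23 + 165.71 = 12409.92
Import duty = 12409.92 × 4% = 496.40
Buyer bears: origin terminal 365.86 + freight 7158.23 + insurance 165.71 + destination terminal 814.83 + brokerage 487.24 + delivery 1252.91 + duty 496.40 = 10741.18
Landed cost = invoice 4720.12 + 10741.18 = 15461.30

Total landed cost: CNY 15461.30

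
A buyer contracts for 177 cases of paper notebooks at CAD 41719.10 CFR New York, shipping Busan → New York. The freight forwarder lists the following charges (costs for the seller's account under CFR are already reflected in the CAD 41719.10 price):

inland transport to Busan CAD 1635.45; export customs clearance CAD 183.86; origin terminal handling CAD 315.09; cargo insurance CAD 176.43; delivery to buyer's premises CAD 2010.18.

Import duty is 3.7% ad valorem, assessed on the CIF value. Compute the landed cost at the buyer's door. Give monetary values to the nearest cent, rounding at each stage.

CFR: the seller pays costs through ocean freight to the destination port, but not insurance.
Already in the invoice (seller's account under CFR): inland to port, export clearance, origin terminal — exclude.
CIF value = CFR price + insurance = 41719.10 + 176.43 = 41895.53
Import duty = 41895.53 × 3.7% = 1550.13
Buyer bears: insurance 176.43 + delivery 2010.18 + duty 1550.13 = 3736.74
Landed cost = invoice 41719.10 + 3736.74 = 45455.84

Total landed cost: CAD 45455.84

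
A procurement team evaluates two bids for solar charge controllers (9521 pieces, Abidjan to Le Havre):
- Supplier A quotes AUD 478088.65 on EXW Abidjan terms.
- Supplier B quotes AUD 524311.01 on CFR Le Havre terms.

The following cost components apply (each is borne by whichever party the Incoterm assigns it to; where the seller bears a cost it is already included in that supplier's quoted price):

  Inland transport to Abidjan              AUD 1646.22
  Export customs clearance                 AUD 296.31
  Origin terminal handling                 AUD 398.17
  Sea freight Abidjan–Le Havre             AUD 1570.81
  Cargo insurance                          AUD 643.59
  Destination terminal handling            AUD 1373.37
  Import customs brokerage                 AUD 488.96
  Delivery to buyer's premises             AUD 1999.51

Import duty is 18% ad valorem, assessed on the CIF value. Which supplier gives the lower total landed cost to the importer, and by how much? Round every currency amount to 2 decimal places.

Supplier A (EXW):
CIF value = EXW price + inland to port + export clearance + origin terminal + freight + insurance = 478088.65 + 1646.22 + 296.31 + 398.17 + 1570.81 + 643.59 = 482643.75
Import duty = 482643.75 × 18% = 86875.88
Buyer bears (A): 1646.22 + 296.31 + 398.17 + 1570.81 + 643.59 + 1373.37 + 488.96 + 1999.51 = 8416.94
Landed cost (A) = invoice 478088.65 + 8416.94 + duty 86875.88 = 573381.47
Supplier B (CFR):
CIF value = CFR price + insurance = 524311.01 + 643.59 = 524954.60
Import duty = 524954.60 × 18% = 94491.83
Buyer bears (B): 643.59 + 1373.37 + 488.96 + 1999.51 = 4505.43
Landed cost (B) = invoice 524311.01 + 4505.43 + duty 94491.83 = 623308.27
Difference = |573381.47 − 623308.27| = 49926.80

Supplier A is cheaper by AUD 49926.80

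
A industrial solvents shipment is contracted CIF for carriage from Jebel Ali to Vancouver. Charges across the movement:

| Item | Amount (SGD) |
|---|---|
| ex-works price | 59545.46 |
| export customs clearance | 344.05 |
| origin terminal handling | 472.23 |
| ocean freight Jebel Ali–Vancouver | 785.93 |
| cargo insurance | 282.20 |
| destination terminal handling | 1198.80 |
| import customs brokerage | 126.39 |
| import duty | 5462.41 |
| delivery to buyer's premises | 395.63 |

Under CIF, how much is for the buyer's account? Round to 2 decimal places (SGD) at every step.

CIF: the seller pays costs through ocean freight and marine insurance to the destination port.
Seller's account: goods 59545.46 + export clearance 344.05 + origin terminal 472.23 + freight 785.93 + insurance 282.20 = 61429.87
Buyer's account: destination terminal 1198.80 + brokerage 126.39 + duty 5462.41 + delivery 395.63 = 7183.23

Buyer's account: SGD 7183.23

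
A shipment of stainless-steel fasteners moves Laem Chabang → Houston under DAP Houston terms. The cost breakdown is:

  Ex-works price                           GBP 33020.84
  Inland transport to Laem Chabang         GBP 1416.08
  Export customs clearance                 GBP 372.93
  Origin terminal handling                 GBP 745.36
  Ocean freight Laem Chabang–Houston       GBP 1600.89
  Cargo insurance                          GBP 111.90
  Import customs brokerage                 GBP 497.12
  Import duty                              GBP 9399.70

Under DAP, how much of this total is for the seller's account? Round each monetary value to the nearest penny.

DAP: the seller bears all costs to the named destination except import duty and clearance.
Seller's account: goods 33020.84 + inland to port 1416.08 + export clearance 372.93 + origin terminal 745.36 + freight 1600.89 + insurance 111.90 = 37268.00
Buyer's account: brokerage 497.12 + duty 9399.70 = 9896.82

Seller's account: GBP 37268.00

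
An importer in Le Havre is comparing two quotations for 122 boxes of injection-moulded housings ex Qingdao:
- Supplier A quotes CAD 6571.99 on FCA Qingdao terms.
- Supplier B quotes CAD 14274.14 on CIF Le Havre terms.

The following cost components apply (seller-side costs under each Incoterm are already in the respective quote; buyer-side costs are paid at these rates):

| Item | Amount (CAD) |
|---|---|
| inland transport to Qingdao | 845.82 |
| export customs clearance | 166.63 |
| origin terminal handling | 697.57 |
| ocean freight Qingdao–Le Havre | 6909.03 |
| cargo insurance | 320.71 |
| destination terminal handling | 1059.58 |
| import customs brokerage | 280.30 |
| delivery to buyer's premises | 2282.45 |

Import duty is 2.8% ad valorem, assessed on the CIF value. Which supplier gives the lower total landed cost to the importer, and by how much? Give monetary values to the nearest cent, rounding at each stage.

Supplier A (FCA):
CIF value = FCA price + origin terminal + freight + insurance = 6571.99 + 697.57 + 6909.03 + 320.71 = 14499.30
Import duty = 14499.30 × 2.8% = 405.98
Buyer bears (A): 697.57 + 6909.03 + 320.71 + 1059.58 + 280.30 + 2282.45 = 11549.64
Landed cost (A) = invoice 6571.99 + 11549.64 + duty 405.98 = 18527.61
Supplier B (CIF):
The CIF price already equals the CIF value: 14274.14
Import duty = 14274.14 × 2.8% = 399.68
Buyer bears (B): 1059.58 + 280.30 + 2282.45 = 3622.33
Landed cost (B) = invoice 14274.14 + 3622.33 + duty 399.68 = 18296.15
Difference = |18527.61 − 18296.15| = 231.46

Supplier B is cheaper by CAD 231.46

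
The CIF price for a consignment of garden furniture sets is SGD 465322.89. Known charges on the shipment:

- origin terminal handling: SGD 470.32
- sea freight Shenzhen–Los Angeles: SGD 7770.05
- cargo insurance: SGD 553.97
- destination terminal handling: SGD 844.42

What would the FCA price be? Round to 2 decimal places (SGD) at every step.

FCA price: SGD 456528.55

Not relevant to the conversion: destination terminal — on the buyer under both terms; not part of either seller's price.
From CIF to FCA, the seller no longer bears: origin terminal, freight, insurance.
FCA price = 465322.89 − 470.32 − 7770.05 − 553.97 = 456528.55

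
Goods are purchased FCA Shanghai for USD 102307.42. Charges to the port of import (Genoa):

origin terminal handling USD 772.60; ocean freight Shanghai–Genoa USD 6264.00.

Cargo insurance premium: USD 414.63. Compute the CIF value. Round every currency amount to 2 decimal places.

CIF value: USD 109758.65

CIF = FCA price + pre-shipment costs + freight + insurance
CIF = 102307.42 + 772.60 + 6264.00 + 414.63 = 109758.65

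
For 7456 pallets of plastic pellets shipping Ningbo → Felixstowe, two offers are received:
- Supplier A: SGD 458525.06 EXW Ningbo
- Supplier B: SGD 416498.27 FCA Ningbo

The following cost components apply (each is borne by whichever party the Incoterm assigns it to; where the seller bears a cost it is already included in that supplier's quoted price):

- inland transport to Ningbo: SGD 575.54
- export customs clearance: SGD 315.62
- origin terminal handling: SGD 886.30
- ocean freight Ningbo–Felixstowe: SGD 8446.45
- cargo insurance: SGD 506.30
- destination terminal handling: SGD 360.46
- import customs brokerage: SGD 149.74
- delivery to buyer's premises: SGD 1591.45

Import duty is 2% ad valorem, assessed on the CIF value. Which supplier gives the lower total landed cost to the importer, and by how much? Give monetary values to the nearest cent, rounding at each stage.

Supplier A (EXW):
CIF value = EXW price + inland to port + export clearance + origin terminal + freight + insurance = 458525.06 + 575.54 + 315.62 + 886.30 + 8446.45 + 506.30 = 469255.27
Import duty = 469255.27 × 2% = 9385.11
Buyer bears (A): 575.54 + 315.62 + 886.30 + 8446.45 + 506.30 + 360.46 + 149.74 + 1591.45 = 12831.86
Landed cost (A) = invoice 458525.06 + 12831.86 + duty 9385.11 = 480742.03
Supplier B (FCA):
CIF value = FCA price + origin terminal + freight + insurance = 416498.27 + 886.30 + 8446.45 + 506.30 = 426337.32
Import duty = 426337.32 × 2% = 8526.75
Buyer bears (B): 886.30 + 8446.45 + 506.30 + 360.46 + 149.74 + 1591.45 = 11940.70
Landed cost (B) = invoice 416498.27 + 11940.70 + duty 8526.75 = 436965.72
Difference = |480742.03 − 436965.72| = 43776.31

Supplier B is cheaper by SGD 43776.31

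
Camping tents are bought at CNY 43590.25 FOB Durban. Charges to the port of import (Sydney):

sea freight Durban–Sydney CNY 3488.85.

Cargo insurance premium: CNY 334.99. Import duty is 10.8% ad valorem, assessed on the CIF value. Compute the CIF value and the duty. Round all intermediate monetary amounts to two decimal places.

CIF value: CNY 47414.09; import duty: CNY 5120.72

CIF = FOB price + freight + insurance
CIF = 43590.25 + 3488.85 + 334.99 = 47414.09
Import duty = 47414.09 × 10.8% = 5120.72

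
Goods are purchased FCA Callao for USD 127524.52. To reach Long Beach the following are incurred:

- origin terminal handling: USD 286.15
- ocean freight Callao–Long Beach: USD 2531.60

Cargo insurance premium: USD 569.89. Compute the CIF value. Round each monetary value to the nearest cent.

CIF value: USD 130912.16

CIF = FCA price + pre-shipment costs + freight + insurance
CIF = 127524.52 + 286.15 + 2531.60 + 569.89 = 130912.16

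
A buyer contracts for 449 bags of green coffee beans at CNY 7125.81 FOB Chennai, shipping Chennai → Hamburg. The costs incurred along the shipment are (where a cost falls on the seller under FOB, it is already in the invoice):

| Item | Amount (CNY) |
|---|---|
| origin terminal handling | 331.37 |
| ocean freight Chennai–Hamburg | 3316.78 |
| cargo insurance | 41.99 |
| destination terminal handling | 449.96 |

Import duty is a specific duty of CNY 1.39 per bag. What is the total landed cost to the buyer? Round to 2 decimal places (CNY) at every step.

FOB: the seller bears costs until goods are on board at the origin port; the buyer bears freight, insurance and all costs thereafter.
Already in the invoice (seller's account under FOB): origin terminal — exclude.
CIF value = FOB price + freight + insurance = 7125.81 + 3316.78 + 41.99 = 10484.58
Import duty = 449 × 1.39 = 624.11
Buyer bears: freight 3316.78 + insurance 41.99 + destination terminal 449.96 + duty 624.11 = 4432.84
Landed cost = invoice 7125.81 + 4432.84 = 11558.65

Total landed cost: CNY 11558.65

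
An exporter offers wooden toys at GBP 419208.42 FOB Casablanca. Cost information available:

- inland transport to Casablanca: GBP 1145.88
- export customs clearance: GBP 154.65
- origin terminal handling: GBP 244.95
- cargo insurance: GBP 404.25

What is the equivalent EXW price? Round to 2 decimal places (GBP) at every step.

EXW price: GBP 417662.94

Not relevant to the conversion: insurance — on the buyer under both terms; not part of either seller's price.
From FOB to EXW, the seller no longer bears: inland to port, export clearance, origin terminal.
EXW price = 419208.42 − 1145.88 − 154.65 − 244.95 = 417662.94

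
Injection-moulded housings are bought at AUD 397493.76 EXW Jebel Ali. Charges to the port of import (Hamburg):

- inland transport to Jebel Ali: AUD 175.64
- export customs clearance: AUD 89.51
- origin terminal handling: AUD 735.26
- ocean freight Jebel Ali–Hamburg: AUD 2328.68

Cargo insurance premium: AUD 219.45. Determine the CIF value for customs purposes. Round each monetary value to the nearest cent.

CIF value: AUD 401042.30

CIF = EXW price + pre-shipment costs + freight + insurance
CIF = 397493.76 + 175.64 + 89.51 + 735.26 + 2328.68 + 219.45 = 401042.30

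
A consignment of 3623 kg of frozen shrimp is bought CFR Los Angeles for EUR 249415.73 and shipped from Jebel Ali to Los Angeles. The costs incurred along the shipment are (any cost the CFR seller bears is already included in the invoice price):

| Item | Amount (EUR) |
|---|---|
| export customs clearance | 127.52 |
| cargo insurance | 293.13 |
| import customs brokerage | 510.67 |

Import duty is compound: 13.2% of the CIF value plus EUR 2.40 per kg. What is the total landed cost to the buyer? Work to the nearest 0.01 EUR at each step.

CFR: the seller pays costs through ocean freight to the destination port, but not insurance.
Already in the invoice (seller's account under CFR): export clearance — exclude.
CIF value = CFR price + insurance = 249415.73 + 293.13 = 249708.86
Ad valorem component: 249708.86 × 13.2% = 32961.57
Specific component: 3623 × 2.40 = 8695.20
Import duty = 32961.57 + 8695.20 = 41656.77
Buyer bears: insurance 293.13 + brokerage 510.67 + duty 41656.77 = 42460.57
Landed cost = invoice 249415.73 + 42460.57 = 291876.30

Total landed cost: EUR 291876.30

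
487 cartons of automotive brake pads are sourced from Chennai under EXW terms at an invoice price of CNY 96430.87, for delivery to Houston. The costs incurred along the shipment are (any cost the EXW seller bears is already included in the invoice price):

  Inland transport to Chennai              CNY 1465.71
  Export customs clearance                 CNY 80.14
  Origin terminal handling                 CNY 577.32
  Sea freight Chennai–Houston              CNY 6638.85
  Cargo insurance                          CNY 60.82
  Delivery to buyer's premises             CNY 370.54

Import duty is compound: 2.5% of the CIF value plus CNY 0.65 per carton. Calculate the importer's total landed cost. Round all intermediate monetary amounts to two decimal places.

EXW: the seller makes goods available at their premises; the buyer bears all onward costs.
CIF value = EXW price + inland to port + export clearance + origin terminal + freight + insurance = 96430.87 + 1465.71 + 80.14 + 577.32 + 6638.85 + 60.82 = 105253.71
Ad valorem component: 105253.71 × 2.5% = 2631.34
Specific component: 487 × 0.65 = 316.55
Import duty = 2631.34 + 316.55 = 2947.89
Buyer bears: inland to port 1465.71 + export clearance 80.14 + origin terminal 577.32 + freight 6638.85 + insurance 60.82 + delivery 370.54 + duty 2947.89 = 12141.27
Landed cost = invoice 96430.87 + 12141.27 = 108572.14

Total landed cost: CNY 108572.14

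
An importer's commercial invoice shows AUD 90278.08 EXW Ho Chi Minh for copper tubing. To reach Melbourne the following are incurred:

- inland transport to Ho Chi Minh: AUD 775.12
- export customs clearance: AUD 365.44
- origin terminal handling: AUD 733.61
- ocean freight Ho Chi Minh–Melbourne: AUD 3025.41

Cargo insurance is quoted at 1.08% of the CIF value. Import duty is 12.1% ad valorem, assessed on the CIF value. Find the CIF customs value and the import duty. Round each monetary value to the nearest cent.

Let C be the CIF value. C = EXW price + pre-shipment costs + freight + 1.08% × C
C − 1.08% × C = 90278.08 + 775.12 + 365.44 + 733.61 + 3025.41
0.9892 × C = 95177.66
C = 95177.66 / 0.9892 = 96216.80
Insurance premium = 1.08% × 96216.80 = 1039.14
Import duty = 96216.80 × 12.1% = 11642.23

CIF value: AUD 96216.80; import duty: AUD 11642.23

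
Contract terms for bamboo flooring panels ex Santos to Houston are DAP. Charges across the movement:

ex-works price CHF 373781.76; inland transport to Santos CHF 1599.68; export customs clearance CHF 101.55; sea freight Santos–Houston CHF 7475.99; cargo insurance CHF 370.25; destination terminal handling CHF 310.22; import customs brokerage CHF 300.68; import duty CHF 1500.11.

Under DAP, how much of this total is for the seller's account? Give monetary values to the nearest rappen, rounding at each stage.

DAP: the seller bears all costs to the named destination except import duty and clearance.
Seller's account: goods 373781.76 + inland to port 1599.68 + export clearance 101.55 + freight 7475.99 + insurance 370.25 + destination terminal 310.22 = 383639.45
Buyer's account: brokerage 300.68 + duty 1500.11 = 1800.79

Seller's account: CHF 383639.45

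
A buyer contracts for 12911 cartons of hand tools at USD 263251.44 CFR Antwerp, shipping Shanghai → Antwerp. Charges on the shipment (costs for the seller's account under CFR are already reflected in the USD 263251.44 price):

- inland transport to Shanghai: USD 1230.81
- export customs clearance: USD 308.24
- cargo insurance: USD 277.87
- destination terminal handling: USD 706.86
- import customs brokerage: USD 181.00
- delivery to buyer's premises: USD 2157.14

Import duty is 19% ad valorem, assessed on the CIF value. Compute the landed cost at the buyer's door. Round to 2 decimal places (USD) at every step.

CFR: the seller pays costs through ocean freight to the destination port, but not insurance.
Already in the invoice (seller's account under CFR): inland to port, export clearance — exclude.
CIF value = CFR price + insurance = 263251.44 + 277.87 = 263529.31
Import duty = 263529.31 × 19% = 50070.57
Buyer bears: insurance 277.87 + destination terminal 706.86 + brokerage 181.00 + delivery 2157.14 + duty 50070.57 = 53393.44
Landed cost = invoice 263251.44 + 53393.44 = 316644.88

Total landed cost: USD 316644.88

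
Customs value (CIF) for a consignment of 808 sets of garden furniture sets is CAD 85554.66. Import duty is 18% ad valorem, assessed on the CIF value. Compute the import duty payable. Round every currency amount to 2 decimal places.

Import duty = 85554.66 × 18% = 15399.84

Import duty: CAD 15399.84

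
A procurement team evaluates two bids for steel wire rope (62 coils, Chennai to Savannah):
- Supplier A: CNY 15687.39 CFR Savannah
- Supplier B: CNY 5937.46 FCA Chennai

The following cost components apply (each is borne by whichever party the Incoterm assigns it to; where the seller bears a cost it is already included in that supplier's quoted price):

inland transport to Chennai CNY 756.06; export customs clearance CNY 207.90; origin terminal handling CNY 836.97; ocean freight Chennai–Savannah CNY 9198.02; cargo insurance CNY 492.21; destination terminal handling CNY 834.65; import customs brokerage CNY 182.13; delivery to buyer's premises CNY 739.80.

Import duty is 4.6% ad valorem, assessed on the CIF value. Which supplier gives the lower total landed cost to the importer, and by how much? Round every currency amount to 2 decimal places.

Supplier A (CFR):
CIF value = CFR price + insurance = 15687.39 + 492.21 = 16179.60
Import duty = 16179.60 × 4.6% = 744.26
Buyer bears (A): 492.21 + 834.65 + 182.13 + 739.80 = 2248.79
Landed cost (A) = invoice 15687.39 + 2248.79 + duty 744.26 = 18680.44
Supplier B (FCA):
CIF value = FCA price + origin terminal + freight + insurance = 5937.46 + 836.97 + 9198.02 + 492.21 = 16464.66
Import duty = 16464.66 × 4.6% = 757.37
Buyer bears (B): 836.97 + 9198.02 + 492.21 + 834.65 + 182.13 + 739.80 = 12283.78
Landed cost (B) = invoice 5937.46 + 12283.78 + duty 757.37 = 18978.61
Difference = |18680.44 − 18978.61| = 298.17

Supplier A is cheaper by CNY 298.17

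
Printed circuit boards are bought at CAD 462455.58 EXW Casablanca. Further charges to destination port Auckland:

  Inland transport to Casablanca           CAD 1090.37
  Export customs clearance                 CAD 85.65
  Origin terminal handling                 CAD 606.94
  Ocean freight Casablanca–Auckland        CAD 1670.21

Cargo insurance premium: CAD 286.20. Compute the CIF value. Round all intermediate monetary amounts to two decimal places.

CIF value: CAD 466194.95

CIF = EXW price + pre-shipment costs + freight + insurance
CIF = 462455.58 + 1090.37 + 85.65 + 606.94 + 1670.21 + 286.20 = 466194.95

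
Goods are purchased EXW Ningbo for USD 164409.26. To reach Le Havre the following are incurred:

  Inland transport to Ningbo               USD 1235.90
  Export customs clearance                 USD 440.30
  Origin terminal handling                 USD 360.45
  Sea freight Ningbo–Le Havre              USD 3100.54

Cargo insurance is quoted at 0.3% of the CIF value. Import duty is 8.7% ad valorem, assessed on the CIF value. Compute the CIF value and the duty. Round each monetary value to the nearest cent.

Let C be the CIF value. C = EXW price + pre-shipment costs + freight + 0.3% × C
C − 0.3% × C = 164409.26 + 1235.90 + 440.30 + 360.45 + 3100.54
0.997 × C = 169546.45
C = 169546.45 / 0.997 = 170056.62
Insurance premium = 0.3% × 170056.62 = 510.17
Import duty = 170056.62 × 8.7% = 14794.93

CIF value: USD 170056.62; import duty: USD 14794.93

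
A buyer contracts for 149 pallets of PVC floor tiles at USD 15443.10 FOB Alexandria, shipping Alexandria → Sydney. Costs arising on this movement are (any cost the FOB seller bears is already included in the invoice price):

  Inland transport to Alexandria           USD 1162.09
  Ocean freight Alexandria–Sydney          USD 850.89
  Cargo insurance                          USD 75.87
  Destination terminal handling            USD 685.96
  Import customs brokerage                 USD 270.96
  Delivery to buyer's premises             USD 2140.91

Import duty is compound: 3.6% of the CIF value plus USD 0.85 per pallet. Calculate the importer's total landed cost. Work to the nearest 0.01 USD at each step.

Total landed cost: USD 20183.65

FOB: the seller bears costs until goods are on board at the origin port; the buyer bears freight, insurance and all costs thereafter.
Already in the invoice (seller's account under FOB): inland to port — exclude.
CIF value = FOB price + freight + insurance = 15443.10 + 850.89 + 75.87 = 16369.86
Ad valorem component: 16369.86 × 3.6% = 589.31
Specific component: 149 × 0.85 = 126.65
Import duty = 589.31 + 126.65 = 715.96
Buyer bears: freight 850.89 + insurance 75.87 + destination terminal 685.96 + brokerage 270.96 + delivery 2140.91 + duty 715.96 = 4740.55
Landed cost = invoice 15443.10 + 4740.55 = 20183.65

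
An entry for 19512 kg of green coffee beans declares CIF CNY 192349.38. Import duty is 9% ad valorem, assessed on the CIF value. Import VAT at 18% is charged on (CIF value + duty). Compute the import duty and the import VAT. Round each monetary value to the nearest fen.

Import duty: CNY 17311.44; import VAT: CNY 37738.95

Import duty = 192349.38 × 9% = 17311.44
VAT base = CIF + duty = 192349.38 + 17311.44 = 209660.82
Import VAT = 209660.82 × 18% = 37738.95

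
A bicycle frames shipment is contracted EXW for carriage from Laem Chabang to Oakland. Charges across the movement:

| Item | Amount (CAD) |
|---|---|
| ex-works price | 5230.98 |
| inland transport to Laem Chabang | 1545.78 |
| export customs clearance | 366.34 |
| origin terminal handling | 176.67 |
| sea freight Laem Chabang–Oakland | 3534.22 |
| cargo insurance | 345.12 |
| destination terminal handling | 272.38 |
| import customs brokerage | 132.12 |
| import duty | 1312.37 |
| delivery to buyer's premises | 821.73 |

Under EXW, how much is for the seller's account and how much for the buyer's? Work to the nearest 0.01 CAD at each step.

Seller: CAD 5230.98; buyer: CAD 8506.73

EXW: the seller makes goods available at their premises; the buyer bears all onward costs.
Seller's account: goods 5230.98 = 5230.98
Buyer's account: inland to port 1545.78 + export clearance 366.34 + origin terminal 176.67 + freight 3534.22 + insurance 345.12 + destination terminal 272.38 + brokerage 132.12 + duty 1312.37 + delivery 821.73 = 8506.73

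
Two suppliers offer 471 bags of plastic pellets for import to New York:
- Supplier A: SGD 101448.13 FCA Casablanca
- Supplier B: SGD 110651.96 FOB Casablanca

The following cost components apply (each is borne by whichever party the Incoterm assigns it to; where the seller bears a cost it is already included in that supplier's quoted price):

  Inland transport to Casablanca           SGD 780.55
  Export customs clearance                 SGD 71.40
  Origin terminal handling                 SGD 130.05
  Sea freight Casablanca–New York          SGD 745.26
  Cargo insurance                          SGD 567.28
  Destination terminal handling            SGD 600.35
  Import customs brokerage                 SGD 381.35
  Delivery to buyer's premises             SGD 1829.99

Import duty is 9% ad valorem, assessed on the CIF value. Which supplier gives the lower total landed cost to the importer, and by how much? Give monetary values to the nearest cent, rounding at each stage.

Supplier A (FCA):
CIF value = FCA price + origin terminal + freight + insurance = 101448.13 + 130.05 + 745.26 + 567.28 = 102890.72
Import duty = 102890.72 × 9% = 9260.16
Buyer bears (A): 130.05 + 745.26 + 567.28 + 600.35 + 381.35 + 1829.99 = 4254.28
Landed cost (A) = invoice 101448.13 + 4254.28 + duty 9260.16 = 114962.57
Supplier B (FOB):
CIF value = FOB price + freight + insurance = 110651.96 + 745.26 + 567.28 = 111964.50
Import duty = 111964.50 × 9% = 10076.81
Buyer bears (B): 745.26 + 567.28 + 600.35 + 381.35 + 1829.99 = 4124.23
Landed cost (B) = invoice 110651.96 + 4124.23 + duty 10076.81 = 124853.00
Difference = |114962.57 − 124853.00| = 9890.43

Supplier A is cheaper by SGD 9890.43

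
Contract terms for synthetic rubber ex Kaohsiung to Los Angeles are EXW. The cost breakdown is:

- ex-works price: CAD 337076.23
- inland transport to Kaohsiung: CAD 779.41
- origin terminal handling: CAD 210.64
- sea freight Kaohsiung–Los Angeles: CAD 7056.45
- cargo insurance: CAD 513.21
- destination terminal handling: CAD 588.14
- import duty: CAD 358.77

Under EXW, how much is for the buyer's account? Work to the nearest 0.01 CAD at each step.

EXW: the seller makes goods available at their premises; the buyer bears all onward costs.
Seller's account: goods 337076.23 = 337076.23
Buyer's account: inland to port 779.41 + origin terminal 210.64 + freight 7056.45 + insurance 513.21 + destination terminal 588.14 + duty 358.77 = 9506.62

Buyer's account: CAD 9506.62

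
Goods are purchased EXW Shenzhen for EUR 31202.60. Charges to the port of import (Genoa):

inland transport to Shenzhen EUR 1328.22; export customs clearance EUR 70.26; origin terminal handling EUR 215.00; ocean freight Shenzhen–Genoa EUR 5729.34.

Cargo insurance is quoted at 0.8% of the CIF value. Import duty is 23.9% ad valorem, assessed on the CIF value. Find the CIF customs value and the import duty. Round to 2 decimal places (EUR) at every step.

Let C be the CIF value. C = EXW price + pre-shipment costs + freight + 0.8% × C
C − 0.8% × C = 31202.60 + 1328.22 + 70.26 + 215.00 + 5729.34
0.992 × C = 38545.42
C = 38545.42 / 0.992 = 38856.27
Insurance premium = 0.8% × 38856.27 = 310.85
Import duty = 38856.27 × 23.9% = 9286.65

CIF value: EUR 38856.27; import duty: EUR 9286.65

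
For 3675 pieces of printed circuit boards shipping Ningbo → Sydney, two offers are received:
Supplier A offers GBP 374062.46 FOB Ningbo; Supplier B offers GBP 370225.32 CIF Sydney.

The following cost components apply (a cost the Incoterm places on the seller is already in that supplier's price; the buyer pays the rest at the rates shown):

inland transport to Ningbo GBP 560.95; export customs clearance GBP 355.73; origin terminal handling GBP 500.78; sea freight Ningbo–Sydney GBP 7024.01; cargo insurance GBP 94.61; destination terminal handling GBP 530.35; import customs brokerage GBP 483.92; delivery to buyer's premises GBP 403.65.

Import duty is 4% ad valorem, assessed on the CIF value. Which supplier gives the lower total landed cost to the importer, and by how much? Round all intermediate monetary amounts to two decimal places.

Supplier B is cheaper by GBP 11393.99

Supplier A (FOB):
CIF value = FOB price + freight + insurance = 374062.46 + 7024.01 + 94.61 = 381181.08
Import duty = 381181.08 × 4% = 15247.24
Buyer bears (A): 7024.01 + 94.61 + 530.35 + 483.92 + 403.65 = 8536.54
Landed cost (A) = invoice 374062.46 + 8536.54 + duty 15247.24 = 397846.24
Supplier B (CIF):
The CIF price already equals the CIF value: 370225.32
Import duty = 370225.32 × 4% = 14809.01
Buyer bears (B): 530.35 + 483.92 + 403.65 = 1417.92
Landed cost (B) = invoice 370225.32 + 1417.92 + duty 14809.01 = 386452.25
Difference = |397846.24 − 386452.25| = 11393.99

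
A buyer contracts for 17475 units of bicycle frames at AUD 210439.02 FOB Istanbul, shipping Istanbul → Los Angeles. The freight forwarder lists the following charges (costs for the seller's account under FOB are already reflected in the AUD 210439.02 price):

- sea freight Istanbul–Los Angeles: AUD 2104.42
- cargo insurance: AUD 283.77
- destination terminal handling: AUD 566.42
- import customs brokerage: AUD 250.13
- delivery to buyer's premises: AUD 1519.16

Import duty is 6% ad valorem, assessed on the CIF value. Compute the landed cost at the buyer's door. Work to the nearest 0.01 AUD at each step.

FOB: the seller bears costs until goods are on board at the origin port; the buyer bears freight, insurance and all costs thereafter.
CIF value = FOB price + freight + insurance = 210439.02 + 2104.42 + 283.77 = 212827.21
Import duty = 212827.21 × 6% = 12769.63
Buyer bears: freight 2104.42 + insurance 283.77 + destination terminal 566.42 + brokerage 250.13 + delivery 1519.16 + duty 12769.63 = 17493.53
Landed cost = invoice 210439.02 + 17493.53 = 227932.55

Total landed cost: AUD 227932.55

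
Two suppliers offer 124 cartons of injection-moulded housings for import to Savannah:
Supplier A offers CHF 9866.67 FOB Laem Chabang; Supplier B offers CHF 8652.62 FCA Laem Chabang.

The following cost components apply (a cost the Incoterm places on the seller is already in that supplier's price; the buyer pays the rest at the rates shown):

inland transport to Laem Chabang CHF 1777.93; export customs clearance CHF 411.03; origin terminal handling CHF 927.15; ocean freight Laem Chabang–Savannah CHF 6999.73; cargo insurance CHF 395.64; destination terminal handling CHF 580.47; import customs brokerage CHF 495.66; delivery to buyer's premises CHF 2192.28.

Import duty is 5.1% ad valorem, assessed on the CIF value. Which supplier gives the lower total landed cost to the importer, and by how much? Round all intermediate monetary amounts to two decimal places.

Supplier B is cheaper by CHF 301.53

Supplier A (FOB):
CIF value = FOB price + freight + insurance = 9866.67 + 6999.73 + 395.64 = 17262.04
Import duty = 17262.04 × 5.1% = 880.36
Buyer bears (A): 6999.73 + 395.64 + 580.47 + 495.66 + 2192.28 = 10663.78
Landed cost (A) = invoice 9866.67 + 10663.78 + duty 880.36 = 21410.81
Supplier B (FCA):
CIF value = FCA price + origin terminal + freight + insurance = 8652.62 + 927.15 + 6999.73 + 395.64 = 16975.14
Import duty = 16975.14 × 5.1% = 865.73
Buyer bears (B): 927.15 + 6999.73 + 395.64 + 580.47 + 495.66 + 2192.28 = 11590.93
Landed cost (B) = invoice 8652.62 + 11590.93 + duty 865.73 = 21109.28
Difference = |21410.81 − 21109.28| = 301.53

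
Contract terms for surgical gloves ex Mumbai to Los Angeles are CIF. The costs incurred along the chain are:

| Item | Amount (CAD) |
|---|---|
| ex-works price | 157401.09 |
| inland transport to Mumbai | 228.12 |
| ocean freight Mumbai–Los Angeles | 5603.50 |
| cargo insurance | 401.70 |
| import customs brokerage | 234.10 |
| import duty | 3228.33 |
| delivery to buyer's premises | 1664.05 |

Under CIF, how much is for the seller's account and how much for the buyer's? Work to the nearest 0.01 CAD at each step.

Seller: CAD 163634.41; buyer: CAD 5126.48

CIF: the seller pays costs through ocean freight and marine insurance to the destination port.
Seller's account: goods 157401.09 + inland to port 228.12 + freight 5603.50 + insurance 401.70 = 163634.41
Buyer's account: brokerage 234.10 + duty 3228.33 + delivery 1664.05 = 5126.48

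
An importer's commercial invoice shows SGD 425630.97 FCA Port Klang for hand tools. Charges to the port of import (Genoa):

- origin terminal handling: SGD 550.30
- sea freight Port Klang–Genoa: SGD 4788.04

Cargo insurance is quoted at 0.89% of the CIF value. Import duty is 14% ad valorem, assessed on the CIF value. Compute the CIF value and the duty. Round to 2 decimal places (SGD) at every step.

CIF value: SGD 434839.38; import duty: SGD 60877.51

Let C be the CIF value. C = FCA price + pre-shipment costs + freight + 0.89% × C
C − 0.89% × C = 425630.97 + 550.30 + 4788.04
0.9911 × C = 430969.31
C = 430969.31 / 0.9911 = 434839.38
Insurance premium = 0.89% × 434839.38 = 3870.07
Import duty = 434839.38 × 14% = 60877.51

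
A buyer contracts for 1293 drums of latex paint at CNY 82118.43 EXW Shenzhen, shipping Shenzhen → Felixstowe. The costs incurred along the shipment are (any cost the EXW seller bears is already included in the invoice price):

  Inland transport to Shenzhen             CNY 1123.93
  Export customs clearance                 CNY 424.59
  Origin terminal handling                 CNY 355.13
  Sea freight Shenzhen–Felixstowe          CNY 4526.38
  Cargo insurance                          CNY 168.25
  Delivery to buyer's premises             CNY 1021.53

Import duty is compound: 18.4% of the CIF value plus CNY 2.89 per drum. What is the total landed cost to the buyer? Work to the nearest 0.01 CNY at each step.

Total landed cost: CNY 109798.88

EXW: the seller makes goods available at their premises; the buyer bears all onward costs.
CIF value = EXW price + inland to port + export clearance + origin terminal + freight + insurance = 82118.43 + 1123.93 + 424.59 + 355.13 + 4526.38 + 168.25 = 88716.71
Ad valorem component: 88716.71 × 18.4% = 16323.87
Specific component: 1293 × 2.89 = 3736.77
Import duty = 16323.87 + 3736.77 = 20060.64
Buyer bears: inland to port 1123.93 + export clearance 424.59 + origin terminal 355.13 + freight 4526.38 + insurance 168.25 + delivery 1021.53 + duty 20060.64 = 27680.45
Landed cost = invoice 82118.43 + 27680.45 = 109798.88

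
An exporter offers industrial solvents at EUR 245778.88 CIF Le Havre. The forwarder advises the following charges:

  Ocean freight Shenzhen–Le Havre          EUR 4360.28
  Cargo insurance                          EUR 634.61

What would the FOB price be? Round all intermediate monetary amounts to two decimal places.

FOB price: EUR 240783.99

From CIF to FOB, the seller no longer bears: freight, insurance.
FOB price = 245778.88 − 4360.28 − 634.61 = 240783.99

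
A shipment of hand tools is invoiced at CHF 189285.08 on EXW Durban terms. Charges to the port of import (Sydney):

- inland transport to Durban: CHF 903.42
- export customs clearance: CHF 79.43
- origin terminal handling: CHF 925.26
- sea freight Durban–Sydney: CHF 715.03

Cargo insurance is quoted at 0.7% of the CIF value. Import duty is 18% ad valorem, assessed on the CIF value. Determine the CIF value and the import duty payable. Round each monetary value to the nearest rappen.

CIF value: CHF 193261.05; import duty: CHF 34786.99

Let C be the CIF value. C = EXW price + pre-shipment costs + freight + 0.7% × C
C − 0.7% × C = 189285.08 + 903.42 + 79.43 + 925.26 + 715.03
0.993 × C = 191908.22
C = 191908.22 / 0.993 = 193261.05
Insurance premium = 0.7% × 193261.05 = 1352.83
Import duty = 193261.05 × 18% = 34786.99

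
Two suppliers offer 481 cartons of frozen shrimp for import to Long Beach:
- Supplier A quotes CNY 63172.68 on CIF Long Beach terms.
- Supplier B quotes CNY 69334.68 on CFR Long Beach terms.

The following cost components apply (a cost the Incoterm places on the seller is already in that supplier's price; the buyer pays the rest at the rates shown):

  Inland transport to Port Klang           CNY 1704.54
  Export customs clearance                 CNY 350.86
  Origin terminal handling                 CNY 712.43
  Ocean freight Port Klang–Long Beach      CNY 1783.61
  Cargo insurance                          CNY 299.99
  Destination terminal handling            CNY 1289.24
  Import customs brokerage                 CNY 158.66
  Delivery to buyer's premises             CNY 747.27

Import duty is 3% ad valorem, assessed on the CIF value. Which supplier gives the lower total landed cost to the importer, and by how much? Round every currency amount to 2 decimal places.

Supplier A is cheaper by CNY 6655.85

Supplier A (CIF):
The CIF price already equals the CIF value: 63172.68
Import duty = 63172.68 × 3% = 1895.18
Buyer bears (A): 1289.24 + 158.66 + 747.27 = 2195.17
Landed cost (A) = invoice 63172.68 + 2195.17 + duty 1895.18 = 67263.03
Supplier B (CFR):
CIF value = CFR price + insurance = 69334.68 + 299.99 = 69634.67
Import duty = 69634.67 × 3% = 2089.04
Buyer bears (B): 299.99 + 1289.24 + 158.66 + 747.27 = 2495.16
Landed cost (B) = invoice 69334.68 + 2495.16 + duty 2089.04 = 73918.88
Difference = |67263.03 − 73918.88| = 6655.85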